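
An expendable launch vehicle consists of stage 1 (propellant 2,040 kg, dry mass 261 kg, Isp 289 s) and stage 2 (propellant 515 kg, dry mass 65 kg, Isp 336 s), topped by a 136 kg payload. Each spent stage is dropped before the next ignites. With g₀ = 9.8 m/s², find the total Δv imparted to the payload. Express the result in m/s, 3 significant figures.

Δv ≈ 7380 m/s

Ignition mass of stage 1 = 2,040+261 + 515+65 + 136 = 3,017 kg.
Stage 1: m₀ = 3,017 kg, m_f = 3,017 − 2,040 = 977 kg; Δv = 289×9.8×ln(3.088) = 2832.2×1.1275 ≈ 3193 m/s.
Stage 2: m₀ = 716 kg, m_f = 716 − 515 = 201 kg; Δv = 336×9.8×ln(3.562) = 3292.8×1.2704 ≈ 4183 m/s.
Total Δv = 3193 + 4183 = 7376 m/s.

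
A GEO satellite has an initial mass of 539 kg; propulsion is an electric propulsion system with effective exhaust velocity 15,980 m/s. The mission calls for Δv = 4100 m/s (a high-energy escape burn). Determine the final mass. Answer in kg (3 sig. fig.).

m₀/m_f = exp(Δv / v_e) = exp(4100 / 15980.0) = exp(0.2566) = 1.2925.
m_f = m₀ / 1.2925 = 539 / 1.2925 = 417.021 kg.

final mass ≈ 417 kg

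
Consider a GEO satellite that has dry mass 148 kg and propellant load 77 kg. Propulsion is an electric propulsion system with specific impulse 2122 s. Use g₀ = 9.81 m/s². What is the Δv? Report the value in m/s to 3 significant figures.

Δv ≈ 8720 m/s

v_e = Isp · g₀ = 2122 × 9.81 = 20816.8 m/s.
m₀ = m_dry + m_prop = 148 + 77 = 225 kg.
Δv = v_e · ln(m₀/m_f) = 20816.8 × ln(1.52) = 20816.8 × 0.4189 ≈ 8719.9 m/s.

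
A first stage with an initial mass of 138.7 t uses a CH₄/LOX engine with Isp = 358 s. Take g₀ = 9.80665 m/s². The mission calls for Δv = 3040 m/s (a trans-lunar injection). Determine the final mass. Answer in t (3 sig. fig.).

final mass ≈ 58.3 t

v_e = Isp · g₀ = 358 × 9.80665 = 3510.8 m/s.
Using Δv = v_e ln(m₀/m_f): m₀/m_f = exp(Δv / v_e) = exp(3040 / 3510.8) = exp(0.8659) = 2.3772.
m_f = m₀ / 2.3772 = 138.7 / 2.3772 = 58.346 t.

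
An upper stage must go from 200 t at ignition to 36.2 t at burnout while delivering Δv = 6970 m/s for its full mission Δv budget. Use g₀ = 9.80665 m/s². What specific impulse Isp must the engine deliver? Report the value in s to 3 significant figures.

Isp ≈ 416 s

ln(m₀/m_f) = ln(200000/36200) = ln(5.525) = 1.7093.
v_e = Δv / ln(m₀/m_f) = 6970 / 1.7093 = 4077.8 m/s.
Isp = v_e / g₀ = 4077.8 / 9.80665 = 415.8 s.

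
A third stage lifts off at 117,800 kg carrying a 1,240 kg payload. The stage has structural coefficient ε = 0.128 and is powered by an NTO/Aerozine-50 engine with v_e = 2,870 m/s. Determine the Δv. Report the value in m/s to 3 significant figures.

Δv ≈ 5700 m/s

Stage wet mass = m₀ − payload = 117,800 − 1,240 = 116,560 kg.
Stage dry mass = ε × stage wet mass = 0.128 × 116,560 = 14,919.7 kg.
Burnout mass m_f = stage dry + payload = 14,919.7 + 1,240 = 16,159.7 kg.
From the ideal rocket equation, Δv = v_e · ln(117,800/16,159.7) = 2870.0 × ln(7.29) = 2870.0 × 1.9865 ≈ 5701 m/s.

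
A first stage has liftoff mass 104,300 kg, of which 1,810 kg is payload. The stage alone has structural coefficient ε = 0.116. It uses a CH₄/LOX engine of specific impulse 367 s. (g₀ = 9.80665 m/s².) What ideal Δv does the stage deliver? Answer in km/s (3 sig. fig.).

Δv ≈ 7.31 km/s

Stage wet mass = m₀ − payload = 104,300 − 1,810 = 102,490 kg.
Stage dry mass = ε × stage wet mass = 0.116 × 102,490 = 11,888.8 kg.
Burnout mass m_f = stage dry + payload = 11,888.8 + 1,810 = 13,698.8 kg.
v_e = Isp · g₀ = 367 × 9.80665 = 3599.0 m/s.
From the ideal rocket equation, Δv = v_e · ln(104,300/13,698.8) = 3599.0 × ln(7.614) = 3599.0 × 2.0300 ≈ 7306 m/s.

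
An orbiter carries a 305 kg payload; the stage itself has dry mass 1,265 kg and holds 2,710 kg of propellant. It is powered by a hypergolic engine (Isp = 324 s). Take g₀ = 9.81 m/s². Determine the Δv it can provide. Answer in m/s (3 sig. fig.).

Δv ≈ 3190 m/s

v_e = Isp · g₀ = 324 × 9.81 = 3178.4 m/s.
m₀ = payload + dry + propellant = 305 + 1,265 + 2,710 = 4,280 kg.
m_f = payload + dry = 305 + 1,265 = 1,570 kg.
By the Tsiolkovsky rocket equation, Δv = v_e · ln(m₀/m_f) = 3178.4 × ln(2.726) = 3178.4 × 1.0029 ≈ 3187.6 m/s.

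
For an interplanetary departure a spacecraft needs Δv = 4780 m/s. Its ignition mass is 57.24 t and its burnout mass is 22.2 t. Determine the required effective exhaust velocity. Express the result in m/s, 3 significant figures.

v_e ≈ 5050 m/s

ln(m₀/m_f) = ln(57240/22200) = ln(2.578) = 0.9472.
v_e = Δv / ln(m₀/m_f) = 4780 / 0.9472 = 5046.7 m/s.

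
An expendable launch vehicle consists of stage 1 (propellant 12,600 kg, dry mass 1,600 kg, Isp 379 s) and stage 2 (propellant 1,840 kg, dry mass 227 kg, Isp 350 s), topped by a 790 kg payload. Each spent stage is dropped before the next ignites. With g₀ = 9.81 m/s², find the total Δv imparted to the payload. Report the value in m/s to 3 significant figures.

Δv ≈ 8540 m/s

Ignition mass of stage 1 = 12,600+1,600 + 1,840+227 + 790 = 17,057 kg.
Stage 1: m₀ = 17,057 kg, m_f = 17,057 − 12,600 = 4,457 kg; Δv = 379×9.81×ln(3.827) = 3718.0×1.3421 ≈ 4990 m/s.
Stage 2: m₀ = 2,857 kg, m_f = 2,857 − 1,840 = 1,017 kg; Δv = 350×9.81×ln(2.809) = 3433.5×1.0329 ≈ 3547 m/s.
Total Δv = 4990 + 3547 = 8537 m/s.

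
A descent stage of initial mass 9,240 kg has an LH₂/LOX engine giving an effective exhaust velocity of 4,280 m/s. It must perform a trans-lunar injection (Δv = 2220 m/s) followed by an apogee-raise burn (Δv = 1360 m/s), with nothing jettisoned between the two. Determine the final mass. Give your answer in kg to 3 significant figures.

After the first burn: m = 9240 × exp(−2220/4280.0) = 9240 × 0.59530 = 5,500.57 kg.
After the second burn: m = 5,500.57 × exp(−1360/4280.0) = 5,500.57 × 0.72778 = 4,003.2 kg.

final mass ≈ 4000 kg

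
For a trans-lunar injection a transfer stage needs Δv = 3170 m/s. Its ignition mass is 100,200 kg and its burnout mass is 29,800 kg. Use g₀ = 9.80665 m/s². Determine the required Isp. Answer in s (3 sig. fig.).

Isp ≈ 267 s

ln(m₀/m_f) = ln(100200/29800) = ln(3.362) = 1.2127.
v_e = Δv / ln(m₀/m_f) = 3170 / 1.2127 = 2614.1 m/s.
Isp = v_e / g₀ = 2614.1 / 9.80665 = 266.6 s.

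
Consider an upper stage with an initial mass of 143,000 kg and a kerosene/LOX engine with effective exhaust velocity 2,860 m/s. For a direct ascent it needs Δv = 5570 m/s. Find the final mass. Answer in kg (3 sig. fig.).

By the Tsiolkovsky rocket equation, m₀/m_f = exp(Δv / v_e) = exp(5570 / 2860.0) = exp(1.9476) = 7.0115.
m_f = m₀ / 7.0115 = 143,000 / 7.0115 = 20,395.1 kg.

final mass ≈ 20400 kg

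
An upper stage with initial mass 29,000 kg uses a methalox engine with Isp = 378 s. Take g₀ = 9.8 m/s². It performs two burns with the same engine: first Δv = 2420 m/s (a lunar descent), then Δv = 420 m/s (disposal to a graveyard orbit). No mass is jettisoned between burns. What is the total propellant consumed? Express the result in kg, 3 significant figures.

v_e = Isp · g₀ = 378 × 9.8 = 3704.4 m/s.
After the first burn: m = 29000 × exp(−2420/3704.4) = 29000 × 0.52034 = 15,089.9 kg.
After the second burn: m = 15,089.9 × exp(−420/3704.4) = 15,089.9 × 0.89281 = 13,472.4 kg.
Total propellant = m₀ − m_final = 29000 − 13,472.4 = 15,527.6 kg.

total propellant consumed ≈ 15500 kg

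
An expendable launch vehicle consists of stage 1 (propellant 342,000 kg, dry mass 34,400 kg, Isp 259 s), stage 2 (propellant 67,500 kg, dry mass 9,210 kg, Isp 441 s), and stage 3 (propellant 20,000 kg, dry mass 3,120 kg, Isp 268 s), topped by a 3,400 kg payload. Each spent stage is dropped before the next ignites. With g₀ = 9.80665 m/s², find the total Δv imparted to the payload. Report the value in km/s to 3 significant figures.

Ignition mass of stage 1 = 342,000+34,400 + 67,500+9,210 + 20,000+3,120 + 3,400 = 479,630 kg.
Stage 1: m₀ = 479,630 kg, m_f = 479,630 − 342,000 = 137,630 kg; Δv = 259×9.80665×ln(3.485) = 2539.9×1.2484 ≈ 3171 m/s.
Stage 2: m₀ = 103,230 kg, m_f = 103,230 − 67,500 = 35,730 kg; Δv = 441×9.80665×ln(2.889) = 4324.7×1.0610 ≈ 4588 m/s.
Stage 3: m₀ = 26,520 kg, m_f = 26,520 − 20,000 = 6,520 kg; Δv = 268×9.80665×ln(4.067) = 2628.2×1.4030 ≈ 3687 m/s.
Total Δv = 3171 + 4588 + 3687 = 11446 m/s.

Δv ≈ 11.4 km/s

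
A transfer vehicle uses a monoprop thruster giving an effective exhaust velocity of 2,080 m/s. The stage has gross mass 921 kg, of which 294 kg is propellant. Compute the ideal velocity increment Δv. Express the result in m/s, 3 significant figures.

m_f = m₀ − m_prop = 921 − 294 = 627 kg.
By the Tsiolkovsky rocket equation, Δv = v_e · ln(m₀/m_f) = 2080.0 × ln(1.469) = 2080.0 × 0.3845 ≈ 799.8 m/s.

Δv ≈ 800 m/s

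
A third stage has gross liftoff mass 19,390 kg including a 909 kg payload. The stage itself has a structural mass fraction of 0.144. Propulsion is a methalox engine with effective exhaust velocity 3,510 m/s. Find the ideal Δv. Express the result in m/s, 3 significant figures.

Stage wet mass = m₀ − payload = 19,390 − 909 = 18,481 kg.
Stage dry mass = ε × stage wet mass = 0.144 × 18,481 = 2,661.26 kg.
Burnout mass m_f = stage dry + payload = 2,661.26 + 909 = 3,570.26 kg.
Rocket equation: Δv = v_e · ln(19,390/3,570.26) = 3510.0 × ln(5.431) = 3510.0 × 1.6921 ≈ 5939 m/s.

Δv ≈ 5940 m/s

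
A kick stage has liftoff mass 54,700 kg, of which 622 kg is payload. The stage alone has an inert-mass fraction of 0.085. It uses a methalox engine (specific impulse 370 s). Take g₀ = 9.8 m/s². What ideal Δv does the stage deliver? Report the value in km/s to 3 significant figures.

Stage wet mass = m₀ − payload = 54,700 − 622 = 54,078 kg.
Stage dry mass = ε × stage wet mass = 0.085 × 54,078 = 4,596.63 kg.
Burnout mass m_f = stage dry + payload = 4,596.63 + 622 = 5,218.63 kg.
v_e = Isp · g₀ = 370 × 9.8 = 3626.0 m/s.
From the ideal rocket equation, Δv = v_e · ln(54,700/5,218.63) = 3626.0 × ln(10.48) = 3626.0 × 2.3496 ≈ 8520 m/s.

Δv ≈ 8.52 km/s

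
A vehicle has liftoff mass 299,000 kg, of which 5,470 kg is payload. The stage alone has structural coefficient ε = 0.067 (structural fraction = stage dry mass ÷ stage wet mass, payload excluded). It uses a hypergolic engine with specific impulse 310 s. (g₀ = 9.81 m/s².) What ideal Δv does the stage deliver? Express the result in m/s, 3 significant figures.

Stage wet mass = m₀ − payload = 299,000 − 5,470 = 293,530 kg.
Stage dry mass = ε × stage wet mass = 0.067 × 293,530 = 19,666.5 kg.
Burnout mass m_f = stage dry + payload = 19,666.5 + 5,470 = 25,136.5 kg.
v_e = Isp · g₀ = 310 × 9.81 = 3041.1 m/s.
From the ideal rocket equation, Δv = v_e · ln(299,000/25,136.5) = 3041.1 × ln(11.9) = 3041.1 × 2.4761 ≈ 7530 m/s.

Δv ≈ 7530 m/s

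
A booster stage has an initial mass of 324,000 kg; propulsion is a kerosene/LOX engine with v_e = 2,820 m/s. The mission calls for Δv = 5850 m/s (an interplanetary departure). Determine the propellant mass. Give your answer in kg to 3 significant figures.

propellant mass ≈ 283000 kg

m₀/m_f = exp(Δv / v_e) = exp(5850 / 2820.0) = exp(2.0745) = 7.9603.
m_f = 324,000 / 7.9603 = 40,702 kg, so propellant = m₀ − m_f = 324,000 − 40,702 = 283,298 kg.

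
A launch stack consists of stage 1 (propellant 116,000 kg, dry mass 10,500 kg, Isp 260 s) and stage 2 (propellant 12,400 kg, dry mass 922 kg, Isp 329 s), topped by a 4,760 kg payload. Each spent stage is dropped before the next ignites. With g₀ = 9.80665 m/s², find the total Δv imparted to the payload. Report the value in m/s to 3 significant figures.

Ignition mass of stage 1 = 116,000+10,500 + 12,400+922 + 4,760 = 144,582 kg.
Stage 1: m₀ = 144,582 kg, m_f = 144,582 − 116,000 = 28,582 kg; Δv = 260×9.80665×ln(5.058) = 2549.7×1.6211 ≈ 4133 m/s.
Stage 2: m₀ = 18,082 kg, m_f = 18,082 − 12,400 = 5,682 kg; Δv = 329×9.80665×ln(3.182) = 3226.4×1.1576 ≈ 3735 m/s.
Total Δv = 4133 + 3735 = 7868 m/s.

Δv ≈ 7870 m/s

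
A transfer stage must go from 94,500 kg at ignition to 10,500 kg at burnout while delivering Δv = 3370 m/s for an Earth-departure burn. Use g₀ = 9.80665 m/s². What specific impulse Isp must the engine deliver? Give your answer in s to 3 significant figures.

Isp ≈ 156 s

ln(m₀/m_f) = ln(94500/10500) = ln(9) = 2.1972.
From the ideal rocket equation, v_e = Δv / ln(m₀/m_f) = 3370 / 2.1972 = 1533.8 m/s.
Isp = v_e / g₀ = 1533.8 / 9.80665 = 156.4 s.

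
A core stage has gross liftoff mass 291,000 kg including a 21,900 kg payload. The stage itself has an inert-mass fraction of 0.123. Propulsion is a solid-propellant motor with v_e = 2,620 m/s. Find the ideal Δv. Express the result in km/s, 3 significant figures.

Stage wet mass = m₀ − payload = 291,000 − 21,900 = 269,100 kg.
Stage dry mass = ε × stage wet mass = 0.123 × 269,100 = 33,099.3 kg.
Burnout mass m_f = stage dry + payload = 33,099.3 + 21,900 = 54,999.3 kg.
Δv = v_e · ln(291,000/54,999.3) = 2620.0 × ln(5.291) = 2620.0 × 1.6660 ≈ 4365 m/s.

Δv ≈ 4.36 km/s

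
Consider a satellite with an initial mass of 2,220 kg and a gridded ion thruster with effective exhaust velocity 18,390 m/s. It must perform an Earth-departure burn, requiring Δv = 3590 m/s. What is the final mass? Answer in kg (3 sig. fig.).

m₀/m_f = exp(Δv / v_e) = exp(3590 / 18390.0) = exp(0.1952) = 1.2156.
m_f = m₀ / 1.2156 = 2,220 / 1.2156 = 1,826.26 kg.

final mass ≈ 1830 kg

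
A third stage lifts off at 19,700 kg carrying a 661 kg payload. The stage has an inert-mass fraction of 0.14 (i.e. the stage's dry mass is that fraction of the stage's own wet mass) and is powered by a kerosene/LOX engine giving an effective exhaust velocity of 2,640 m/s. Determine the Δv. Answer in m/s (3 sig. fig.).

Stage wet mass = m₀ − payload = 19,700 − 661 = 19,039 kg.
Stage dry mass = ε × stage wet mass = 0.14 × 19,039 = 2,665.46 kg.
Burnout mass m_f = stage dry + payload = 2,665.46 + 661 = 3,326.46 kg.
By the Tsiolkovsky rocket equation, Δv = v_e · ln(19,700/3,326.46) = 2640.0 × ln(5.922) = 2640.0 × 1.7787 ≈ 4696 m/s.

Δv ≈ 4700 m/s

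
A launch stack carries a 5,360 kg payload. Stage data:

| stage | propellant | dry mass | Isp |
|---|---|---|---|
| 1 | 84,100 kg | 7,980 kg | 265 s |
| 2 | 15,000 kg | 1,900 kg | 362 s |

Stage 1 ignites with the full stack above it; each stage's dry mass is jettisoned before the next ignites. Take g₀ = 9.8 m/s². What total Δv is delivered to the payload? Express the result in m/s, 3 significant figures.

Δv ≈ 7430 m/s

Ignition mass of stage 1 = 84,100+7,980 + 15,000+1,900 + 5,360 = 114,340 kg.
Stage 1: m₀ = 114,340 kg, m_f = 114,340 − 84,100 = 30,240 kg; Δv = 265×9.8×ln(3.781) = 2597.0×1.3300 ≈ 3454 m/s.
Stage 2: m₀ = 22,260 kg, m_f = 22,260 − 15,000 = 7,260 kg; Δv = 362×9.8×ln(3.066) = 3547.6×1.1204 ≈ 3975 m/s.
Total Δv = 3454 + 3975 = 7429 m/s.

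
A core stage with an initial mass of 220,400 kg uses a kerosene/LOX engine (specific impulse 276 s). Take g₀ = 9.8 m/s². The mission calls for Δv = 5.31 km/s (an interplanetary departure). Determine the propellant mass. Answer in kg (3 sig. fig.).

propellant mass ≈ 189000 kg

v_e = Isp · g₀ = 276 × 9.8 = 2704.8 m/s.
Rocket equation: m₀/m_f = exp(Δv / v_e) = exp(5310 / 2704.8) = exp(1.9632) = 7.1219.
m_f = 220,400 / 7.1219 = 30,946.8 kg, so propellant = m₀ − m_f = 220,400 − 30,946.8 = 189,453.2 kg.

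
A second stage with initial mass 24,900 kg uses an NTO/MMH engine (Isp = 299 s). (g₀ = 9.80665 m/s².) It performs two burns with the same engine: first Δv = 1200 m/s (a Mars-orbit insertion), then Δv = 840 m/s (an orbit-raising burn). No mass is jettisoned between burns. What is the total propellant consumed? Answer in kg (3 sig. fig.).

v_e = Isp · g₀ = 299 × 9.80665 = 2932.2 m/s.
After the first burn: m = 24900 × exp(−1200/2932.2) = 24900 × 0.66415 = 16,537.3 kg.
After the second burn: m = 16,537.3 × exp(−840/2932.2) = 16,537.3 × 0.75091 = 12,418 kg.
Total propellant = m₀ − m_final = 24900 − 12,418 = 12,482 kg.

total propellant consumed ≈ 12500 kg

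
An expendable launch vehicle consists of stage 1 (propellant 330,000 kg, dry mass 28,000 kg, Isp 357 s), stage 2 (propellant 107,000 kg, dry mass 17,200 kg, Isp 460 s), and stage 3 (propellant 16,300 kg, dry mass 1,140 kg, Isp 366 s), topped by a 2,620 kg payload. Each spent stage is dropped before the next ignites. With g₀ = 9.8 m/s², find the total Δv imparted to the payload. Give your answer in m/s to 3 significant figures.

Δv ≈ 15900 m/s

Ignition mass of stage 1 = 330,000+28,000 + 107,000+17,200 + 16,300+1,140 + 2,620 = 502,260 kg.
Stage 1: m₀ = 502,260 kg, m_f = 502,260 − 330,000 = 172,260 kg; Δv = 357×9.8×ln(2.916) = 3498.6×1.0701 ≈ 3744 m/s.
Stage 2: m₀ = 144,260 kg, m_f = 144,260 − 107,000 = 37,260 kg; Δv = 460×9.8×ln(3.872) = 4508.0×1.3537 ≈ 6102 m/s.
Stage 3: m₀ = 20,060 kg, m_f = 20,060 − 16,300 = 3,760 kg; Δv = 366×9.8×ln(5.335) = 3586.8×1.6743 ≈ 6005 m/s.
Total Δv = 3744 + 6102 + 6005 = 15851 m/s.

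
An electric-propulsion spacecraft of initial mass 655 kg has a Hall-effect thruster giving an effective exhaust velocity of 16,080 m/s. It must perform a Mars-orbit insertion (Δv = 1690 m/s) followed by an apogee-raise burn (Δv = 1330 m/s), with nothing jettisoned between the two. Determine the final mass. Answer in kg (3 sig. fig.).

After the first burn: m = 655 × exp(−1690/16080.0) = 655 × 0.90023 = 589.651 kg.
After the second burn: m = 589.651 × exp(−1330/16080.0) = 589.651 × 0.92062 = 542.845 kg.

final mass ≈ 543 kg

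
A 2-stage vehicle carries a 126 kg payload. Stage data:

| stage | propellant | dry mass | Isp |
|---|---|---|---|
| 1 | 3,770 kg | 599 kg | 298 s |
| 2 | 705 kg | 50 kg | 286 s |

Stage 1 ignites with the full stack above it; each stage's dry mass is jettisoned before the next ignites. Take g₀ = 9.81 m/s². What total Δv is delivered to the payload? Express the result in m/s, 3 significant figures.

Ignition mass of stage 1 = 3,770+599 + 705+50 + 126 = 5,250 kg.
Stage 1: m₀ = 5,250 kg, m_f = 5,250 − 3,770 = 1,480 kg; Δv = 298×9.81×ln(3.547) = 2923.4×1.2662 ≈ 3702 m/s.
Stage 2: m₀ = 881 kg, m_f = 881 − 705 = 176 kg; Δv = 286×9.81×ln(5.006) = 2805.7×1.6106 ≈ 4519 m/s.
Total Δv = 3702 + 4519 = 8221 m/s.

Δv ≈ 8220 m/s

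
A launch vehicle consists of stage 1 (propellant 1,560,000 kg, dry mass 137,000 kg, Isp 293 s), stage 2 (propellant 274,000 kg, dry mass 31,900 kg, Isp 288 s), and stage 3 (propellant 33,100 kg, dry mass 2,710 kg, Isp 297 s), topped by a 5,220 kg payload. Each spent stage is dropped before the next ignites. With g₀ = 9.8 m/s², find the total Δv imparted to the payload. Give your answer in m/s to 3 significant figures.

Ignition mass of stage 1 = 1,560,000+137,000 + 274,000+31,900 + 33,100+2,710 + 5,220 = 2,043,930 kg.
Stage 1: m₀ = 2,043,930 kg, m_f = 2,043,930 − 1,560,000 = 483,930 kg; Δv = 293×9.8×ln(4.224) = 2871.4×1.4407 ≈ 4137 m/s.
Stage 2: m₀ = 346,930 kg, m_f = 346,930 − 274,000 = 72,930 kg; Δv = 288×9.8×ln(4.757) = 2822.4×1.5596 ≈ 4402 m/s.
Stage 3: m₀ = 41,030 kg, m_f = 41,030 − 33,100 = 7,930 kg; Δv = 297×9.8×ln(5.174) = 2910.6×1.6437 ≈ 4784 m/s.
Total Δv = 4137 + 4402 + 4784 = 13323 m/s.

Δv ≈ 13300 m/s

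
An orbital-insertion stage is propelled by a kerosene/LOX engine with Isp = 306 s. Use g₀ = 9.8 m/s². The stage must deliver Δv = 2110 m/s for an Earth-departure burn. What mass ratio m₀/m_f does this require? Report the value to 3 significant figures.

mass ratio ≈ 2.02

v_e = Isp · g₀ = 306 × 9.8 = 2998.8 m/s.
Using Δv = v_e ln(m₀/m_f): m₀/m_f = exp(Δv / v_e) = exp(2110 / 2998.8) = exp(0.7036) = 2.0210.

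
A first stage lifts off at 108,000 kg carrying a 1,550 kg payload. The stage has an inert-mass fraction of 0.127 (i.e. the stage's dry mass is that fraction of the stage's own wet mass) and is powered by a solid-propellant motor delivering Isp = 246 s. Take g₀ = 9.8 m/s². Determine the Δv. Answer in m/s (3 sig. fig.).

Δv ≈ 4750 m/s

Stage wet mass = m₀ − payload = 108,000 − 1,550 = 106,450 kg.
Stage dry mass = ε × stage wet mass = 0.127 × 106,450 = 13,519.2 kg.
Burnout mass m_f = stage dry + payload = 13,519.2 + 1,550 = 15,069.2 kg.
v_e = Isp · g₀ = 246 × 9.8 = 2410.8 m/s.
Δv = v_e · ln(108,000/15,069.2) = 2410.8 × ln(7.167) = 2410.8 × 1.9695 ≈ 4748 m/s.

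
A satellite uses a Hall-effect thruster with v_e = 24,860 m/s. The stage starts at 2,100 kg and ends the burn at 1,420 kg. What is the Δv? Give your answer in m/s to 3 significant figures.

Rocket equation: Δv = v_e · ln(m₀/m_f) = 24860.0 × ln(1.479) = 24860.0 × 0.3913 ≈ 9727.2 m/s.

Δv ≈ 9730 m/s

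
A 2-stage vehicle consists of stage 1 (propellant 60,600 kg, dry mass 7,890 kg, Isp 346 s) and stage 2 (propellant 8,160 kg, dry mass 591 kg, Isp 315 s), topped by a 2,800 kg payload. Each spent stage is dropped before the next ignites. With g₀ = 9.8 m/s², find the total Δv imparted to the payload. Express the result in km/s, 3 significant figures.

Δv ≈ 8.58 km/s

Ignition mass of stage 1 = 60,600+7,890 + 8,160+591 + 2,800 = 80,041 kg.
Stage 1: m₀ = 80,041 kg, m_f = 80,041 − 60,600 = 19,441 kg; Δv = 346×9.8×ln(4.117) = 3390.8×1.4152 ≈ 4799 m/s.
Stage 2: m₀ = 11,551 kg, m_f = 11,551 − 8,160 = 3,391 kg; Δv = 315×9.8×ln(3.406) = 3087.0×1.2256 ≈ 3784 m/s.
Total Δv = 4799 + 3784 = 8583 m/s.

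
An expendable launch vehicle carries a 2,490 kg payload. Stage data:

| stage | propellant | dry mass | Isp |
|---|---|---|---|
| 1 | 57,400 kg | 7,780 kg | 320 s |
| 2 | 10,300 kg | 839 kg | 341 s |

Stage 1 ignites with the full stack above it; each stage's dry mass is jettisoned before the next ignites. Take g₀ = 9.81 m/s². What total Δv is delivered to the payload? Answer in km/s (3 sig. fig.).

Δv ≈ 8.81 km/s

Ignition mass of stage 1 = 57,400+7,780 + 10,300+839 + 2,490 = 78,809 kg.
Stage 1: m₀ = 78,809 kg, m_f = 78,809 − 57,400 = 21,409 kg; Δv = 320×9.81×ln(3.681) = 3139.2×1.3032 ≈ 4091 m/s.
Stage 2: m₀ = 13,629 kg, m_f = 13,629 − 10,300 = 3,329 kg; Δv = 341×9.81×ln(4.094) = 3345.2×1.4095 ≈ 4715 m/s.
Total Δv = 4091 + 4715 = 8806 m/s.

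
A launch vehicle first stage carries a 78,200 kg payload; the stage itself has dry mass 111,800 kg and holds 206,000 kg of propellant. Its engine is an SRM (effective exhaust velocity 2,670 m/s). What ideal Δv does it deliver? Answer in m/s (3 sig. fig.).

m₀ = payload + dry + propellant = 78,200 + 111,800 + 206,000 = 396,000 kg.
m_f = payload + dry = 78,200 + 111,800 = 190,000 kg.
Rocket equation: Δv = v_e · ln(m₀/m_f) = 2670.0 × ln(2.084) = 2670.0 × 0.7344 ≈ 1960.8 m/s.

Δv ≈ 1960 m/s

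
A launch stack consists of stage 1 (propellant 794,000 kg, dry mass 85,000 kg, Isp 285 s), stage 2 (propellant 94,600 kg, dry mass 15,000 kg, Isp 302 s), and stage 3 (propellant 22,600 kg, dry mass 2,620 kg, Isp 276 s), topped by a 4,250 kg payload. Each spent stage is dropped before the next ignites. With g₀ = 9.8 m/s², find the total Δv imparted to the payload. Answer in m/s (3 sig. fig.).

Δv ≈ 11500 m/s

Ignition mass of stage 1 = 794,000+85,000 + 94,600+15,000 + 22,600+2,620 + 4,250 = 1,018,070 kg.
Stage 1: m₀ = 1,018,070 kg, m_f = 1,018,070 − 794,000 = 224,070 kg; Δv = 285×9.8×ln(4.544) = 2793.0×1.5137 ≈ 4228 m/s.
Stage 2: m₀ = 139,070 kg, m_f = 139,070 − 94,600 = 44,470 kg; Δv = 302×9.8×ln(3.127) = 2959.6×1.1402 ≈ 3374 m/s.
Stage 3: m₀ = 29,470 kg, m_f = 29,470 − 22,600 = 6,870 kg; Δv = 276×9.8×ln(4.29) = 2704.8×1.4562 ≈ 3939 m/s.
Total Δv = 4228 + 3374 + 3939 = 11541 m/s.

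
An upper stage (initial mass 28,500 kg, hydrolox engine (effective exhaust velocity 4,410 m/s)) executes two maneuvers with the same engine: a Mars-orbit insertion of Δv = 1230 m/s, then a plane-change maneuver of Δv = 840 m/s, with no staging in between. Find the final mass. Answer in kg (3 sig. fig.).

After the first burn: m = 28500 × exp(−1230/4410.0) = 28500 × 0.75661 = 21,563.4 kg.
After the second burn: m = 21,563.4 × exp(−840/4410.0) = 21,563.4 × 0.82657 = 17,823.7 kg.

final mass ≈ 17800 kg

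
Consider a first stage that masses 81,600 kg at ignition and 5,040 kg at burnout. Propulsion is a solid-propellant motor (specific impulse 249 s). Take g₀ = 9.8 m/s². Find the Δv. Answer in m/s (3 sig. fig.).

v_e = Isp · g₀ = 249 × 9.8 = 2440.2 m/s.
By the Tsiolkovsky rocket equation, Δv = v_e · ln(m₀/m_f) = 2440.2 × ln(16.19) = 2440.2 × 2.7844 ≈ 6794.5 m/s.

Δv ≈ 6790 m/s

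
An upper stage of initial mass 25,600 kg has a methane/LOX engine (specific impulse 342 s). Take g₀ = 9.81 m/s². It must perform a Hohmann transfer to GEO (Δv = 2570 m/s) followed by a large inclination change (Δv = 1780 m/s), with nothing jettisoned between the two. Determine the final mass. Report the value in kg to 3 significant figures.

v_e = Isp · g₀ = 342 × 9.81 = 3355.0 m/s.
After the first burn: m = 25600 × exp(−2570/3355.0) = 25600 × 0.46486 = 11,900.4 kg.
After the second burn: m = 11,900.4 × exp(−1780/3355.0) = 11,900.4 × 0.58828 = 7,000.77 kg.

final mass ≈ 7000 kg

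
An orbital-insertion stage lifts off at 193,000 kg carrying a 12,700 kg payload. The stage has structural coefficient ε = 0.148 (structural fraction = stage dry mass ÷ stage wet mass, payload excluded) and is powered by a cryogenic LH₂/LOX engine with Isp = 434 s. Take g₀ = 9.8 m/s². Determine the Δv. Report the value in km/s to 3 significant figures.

Δv ≈ 6.76 km/s

Stage wet mass = m₀ − payload = 193,000 − 12,700 = 180,300 kg.
Stage dry mass = ε × stage wet mass = 0.148 × 180,300 = 26,684.4 kg.
Burnout mass m_f = stage dry + payload = 26,684.4 + 12,700 = 39,384.4 kg.
v_e = Isp · g₀ = 434 × 9.8 = 4253.2 m/s.
From the ideal rocket equation, Δv = v_e · ln(193,000/39,384.4) = 4253.2 × ln(4.9) = 4253.2 × 1.5893 ≈ 6760 m/s.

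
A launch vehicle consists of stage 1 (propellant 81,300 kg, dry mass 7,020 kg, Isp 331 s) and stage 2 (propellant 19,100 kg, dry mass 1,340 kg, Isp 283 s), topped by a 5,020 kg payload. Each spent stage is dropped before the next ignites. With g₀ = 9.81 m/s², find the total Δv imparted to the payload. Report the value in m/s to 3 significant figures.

Ignition mass of stage 1 = 81,300+7,020 + 19,100+1,340 + 5,020 = 113,780 kg.
Stage 1: m₀ = 113,780 kg, m_f = 113,780 − 81,300 = 32,480 kg; Δv = 331×9.81×ln(3.503) = 3247.1×1.2536 ≈ 4071 m/s.
Stage 2: m₀ = 25,460 kg, m_f = 25,460 − 19,100 = 6,360 kg; Δv = 283×9.81×ln(4.003) = 2776.2×1.3871 ≈ 3851 m/s.
Total Δv = 4071 + 3851 = 7922 m/s.

Δv ≈ 7920 m/s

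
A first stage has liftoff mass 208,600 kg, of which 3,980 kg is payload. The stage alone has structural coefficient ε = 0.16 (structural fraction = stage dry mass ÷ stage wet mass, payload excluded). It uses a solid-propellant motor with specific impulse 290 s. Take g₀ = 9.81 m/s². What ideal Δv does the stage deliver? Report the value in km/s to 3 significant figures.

Stage wet mass = m₀ − payload = 208,600 − 3,980 = 204,620 kg.
Stage dry mass = ε × stage wet mass = 0.16 × 204,620 = 32,739.2 kg.
Burnout mass m_f = stage dry + payload = 32,739.2 + 3,980 = 36,719.2 kg.
v_e = Isp · g₀ = 290 × 9.81 = 2844.9 m/s.
Δv = v_e · ln(208,600/36,719.2) = 2844.9 × ln(5.681) = 2844.9 × 1.7371 ≈ 4942 m/s.

Δv ≈ 4.94 km/s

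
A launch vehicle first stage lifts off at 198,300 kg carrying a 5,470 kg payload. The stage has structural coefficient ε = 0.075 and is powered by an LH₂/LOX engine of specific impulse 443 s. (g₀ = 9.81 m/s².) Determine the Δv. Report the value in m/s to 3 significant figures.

Δv ≈ 9980 m/s

Stage wet mass = m₀ − payload = 198,300 − 5,470 = 192,830 kg.
Stage dry mass = ε × stage wet mass = 0.075 × 192,830 = 14,462.3 kg.
Burnout mass m_f = stage dry + payload = 14,462.3 + 5,470 = 19,932.3 kg.
v_e = Isp · g₀ = 443 × 9.81 = 4345.8 m/s.
Δv = v_e · ln(198,300/19,932.3) = 4345.8 × ln(9.949) = 4345.8 × 2.2974 ≈ 9984 m/s.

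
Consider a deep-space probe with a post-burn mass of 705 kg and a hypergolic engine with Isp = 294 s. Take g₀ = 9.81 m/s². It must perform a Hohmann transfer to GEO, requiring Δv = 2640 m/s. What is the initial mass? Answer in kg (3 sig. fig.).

v_e = Isp · g₀ = 294 × 9.81 = 2884.1 m/s.
m₀/m_f = exp(Δv / v_e) = exp(2640 / 2884.1) = exp(0.9154) = 2.4977.
m₀ = m_f × 2.4977 = 705 × 2.4977 = 1,760.88 kg.

initial mass ≈ 1760 kg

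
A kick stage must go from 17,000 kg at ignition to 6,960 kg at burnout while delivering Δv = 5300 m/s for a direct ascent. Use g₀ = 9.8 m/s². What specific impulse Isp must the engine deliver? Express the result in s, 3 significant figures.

ln(m₀/m_f) = ln(17000/6960) = ln(2.443) = 0.8930.
Using Δv = v_e ln(m₀/m_f): v_e = Δv / ln(m₀/m_f) = 5300 / 0.8930 = 5934.8 m/s.
Isp = v_e / g₀ = 5934.8 / 9.8 = 605.6 s.

Isp ≈ 606 s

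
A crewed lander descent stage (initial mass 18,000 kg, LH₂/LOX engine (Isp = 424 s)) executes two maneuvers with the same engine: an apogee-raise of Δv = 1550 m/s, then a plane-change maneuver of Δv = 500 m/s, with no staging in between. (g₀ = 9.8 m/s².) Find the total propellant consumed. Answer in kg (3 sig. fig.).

total propellant consumed ≈ 7010 kg

v_e = Isp · g₀ = 424 × 9.8 = 4155.2 m/s.
After the first burn: m = 18000 × exp(−1550/4155.2) = 18000 × 0.68865 = 12,395.7 kg.
After the second burn: m = 12,395.7 × exp(−500/4155.2) = 12,395.7 × 0.88663 = 10,990.4 kg.
Total propellant = m₀ − m_final = 18000 − 10,990.4 = 7,009.6 kg.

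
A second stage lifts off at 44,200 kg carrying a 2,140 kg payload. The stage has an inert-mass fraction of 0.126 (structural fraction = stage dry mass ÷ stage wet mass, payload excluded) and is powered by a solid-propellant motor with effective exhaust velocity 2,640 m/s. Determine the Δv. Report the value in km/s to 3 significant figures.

Δv ≈ 4.70 km/s

Stage wet mass = m₀ − payload = 44,200 − 2,140 = 42,060 kg.
Stage dry mass = ε × stage wet mass = 0.126 × 42,060 = 5,299.56 kg.
Burnout mass m_f = stage dry + payload = 5,299.56 + 2,140 = 7,439.56 kg.
By the Tsiolkovsky rocket equation, Δv = v_e · ln(44,200/7,439.56) = 2640.0 × ln(5.941) = 2640.0 × 1.7819 ≈ 4704 m/s.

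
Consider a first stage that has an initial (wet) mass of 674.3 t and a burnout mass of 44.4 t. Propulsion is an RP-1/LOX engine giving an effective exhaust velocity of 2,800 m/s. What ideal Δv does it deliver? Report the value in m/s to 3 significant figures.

Δv ≈ 7620 m/s

Δv = v_e · ln(m₀/m_f) = 2800.0 × ln(15.19) = 2800.0 × 2.7204 ≈ 7617.2 m/s.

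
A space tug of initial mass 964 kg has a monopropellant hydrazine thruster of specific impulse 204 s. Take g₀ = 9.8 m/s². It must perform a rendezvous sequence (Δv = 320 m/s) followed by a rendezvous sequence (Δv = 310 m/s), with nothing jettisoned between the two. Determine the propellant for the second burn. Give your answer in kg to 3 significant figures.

v_e = Isp · g₀ = 204 × 9.8 = 1999.2 m/s.
After the first burn: m = 964 × exp(−320/1999.2) = 964 × 0.85209 = 821.415 kg.
After the second burn: m = 821.415 × exp(−310/1999.2) = 821.415 × 0.85636 = 703.427 kg.
Second-burn propellant = 821.415 − 703.427 = 117.988 kg.

propellant for the second burn ≈ 118 kg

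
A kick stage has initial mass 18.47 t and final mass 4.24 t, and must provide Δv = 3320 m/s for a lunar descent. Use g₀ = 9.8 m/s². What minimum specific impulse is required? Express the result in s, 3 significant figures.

ln(m₀/m_f) = ln(18470/4240) = ln(4.356) = 1.4716.
v_e = Δv / ln(m₀/m_f) = 3320 / 1.4716 = 2256.1 m/s.
Isp = v_e / g₀ = 2256.1 / 9.8 = 230.2 s.

Isp ≈ 230 s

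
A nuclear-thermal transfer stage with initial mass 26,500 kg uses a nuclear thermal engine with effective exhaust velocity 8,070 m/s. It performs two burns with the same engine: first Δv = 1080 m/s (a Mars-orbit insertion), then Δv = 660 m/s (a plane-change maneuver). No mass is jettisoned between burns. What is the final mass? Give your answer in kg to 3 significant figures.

final mass ≈ 21400 kg

After the first burn: m = 26500 × exp(−1080/8070.0) = 26500 × 0.87474 = 23,180.6 kg.
After the second burn: m = 23,180.6 × exp(−660/8070.0) = 23,180.6 × 0.92147 = 21,360.2 kg.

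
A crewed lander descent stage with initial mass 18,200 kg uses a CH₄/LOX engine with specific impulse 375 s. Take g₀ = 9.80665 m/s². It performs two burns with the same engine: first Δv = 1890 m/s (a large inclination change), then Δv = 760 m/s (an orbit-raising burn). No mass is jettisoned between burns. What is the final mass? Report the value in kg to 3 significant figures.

final mass ≈ 8850 kg

v_e = Isp · g₀ = 375 × 9.80665 = 3677.5 m/s.
After the first burn: m = 18200 × exp(−1890/3677.5) = 18200 × 0.59814 = 10,886.1 kg.
After the second burn: m = 10,886.1 × exp(−760/3677.5) = 10,886.1 × 0.81329 = 8,853.56 kg.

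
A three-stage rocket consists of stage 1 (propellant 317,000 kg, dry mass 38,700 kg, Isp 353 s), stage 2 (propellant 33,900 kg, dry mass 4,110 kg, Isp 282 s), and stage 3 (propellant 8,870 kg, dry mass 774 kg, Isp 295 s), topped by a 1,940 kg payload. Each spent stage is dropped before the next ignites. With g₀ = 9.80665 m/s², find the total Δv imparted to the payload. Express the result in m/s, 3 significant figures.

Δv ≈ 12700 m/s

Ignition mass of stage 1 = 317,000+38,700 + 33,900+4,110 + 8,870+774 + 1,940 = 405,294 kg.
Stage 1: m₀ = 405,294 kg, m_f = 405,294 − 317,000 = 88,294 kg; Δv = 353×9.80665×ln(4.59) = 3461.7×1.5239 ≈ 5275 m/s.
Stage 2: m₀ = 49,594 kg, m_f = 49,594 − 33,900 = 15,694 kg; Δv = 282×9.80665×ln(3.16) = 2765.5×1.1506 ≈ 3182 m/s.
Stage 3: m₀ = 11,584 kg, m_f = 11,584 − 8,870 = 2,714 kg; Δv = 295×9.80665×ln(4.268) = 2893.0×1.4512 ≈ 4198 m/s.
Total Δv = 5275 + 3182 + 4198 = 12655 m/s.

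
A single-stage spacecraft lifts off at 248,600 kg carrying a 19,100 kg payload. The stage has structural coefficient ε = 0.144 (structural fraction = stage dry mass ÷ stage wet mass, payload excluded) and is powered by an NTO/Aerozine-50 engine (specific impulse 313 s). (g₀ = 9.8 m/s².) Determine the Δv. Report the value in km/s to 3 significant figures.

Stage wet mass = m₀ − payload = 248,600 − 19,100 = 229,500 kg.
Stage dry mass = ε × stage wet mass = 0.144 × 229,500 = 33,048 kg.
Burnout mass m_f = stage dry + payload = 33,048 + 19,100 = 52,148 kg.
v_e = Isp · g₀ = 313 × 9.8 = 3067.4 m/s.
Δv = v_e · ln(248,600/52,148) = 3067.4 × ln(4.767) = 3067.4 × 1.5618 ≈ 4791 m/s.

Δv ≈ 4.79 km/s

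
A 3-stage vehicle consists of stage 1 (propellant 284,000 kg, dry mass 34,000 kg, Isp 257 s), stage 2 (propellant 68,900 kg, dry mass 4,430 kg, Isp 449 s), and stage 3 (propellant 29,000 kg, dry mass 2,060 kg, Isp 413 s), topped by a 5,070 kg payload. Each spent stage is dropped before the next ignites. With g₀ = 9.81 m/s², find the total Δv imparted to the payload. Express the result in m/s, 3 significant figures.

Δv ≈ 13700 m/s

Ignition mass of stage 1 = 284,000+34,000 + 68,900+4,430 + 29,000+2,060 + 5,070 = 427,460 kg.
Stage 1: m₀ = 427,460 kg, m_f = 427,460 − 284,000 = 143,460 kg; Δv = 257×9.81×ln(2.98) = 2521.2×1.0918 ≈ 2753 m/s.
Stage 2: m₀ = 109,460 kg, m_f = 109,460 − 68,900 = 40,560 kg; Δv = 449×9.81×ln(2.699) = 4404.7×0.9928 ≈ 4373 m/s.
Stage 3: m₀ = 36,130 kg, m_f = 36,130 − 29,000 = 7,130 kg; Δv = 413×9.81×ln(5.067) = 4051.5×1.6228 ≈ 6575 m/s.
Total Δv = 2753 + 4373 + 6575 = 13701 m/s.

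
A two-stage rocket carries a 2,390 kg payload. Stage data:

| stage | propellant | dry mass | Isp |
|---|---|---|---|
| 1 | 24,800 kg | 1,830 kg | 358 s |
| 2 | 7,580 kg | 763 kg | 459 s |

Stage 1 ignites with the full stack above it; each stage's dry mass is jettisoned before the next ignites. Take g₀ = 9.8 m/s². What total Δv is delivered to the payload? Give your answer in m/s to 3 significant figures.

Δv ≈ 9330 m/s

Ignition mass of stage 1 = 24,800+1,830 + 7,580+763 + 2,390 = 37,363 kg.
Stage 1: m₀ = 37,363 kg, m_f = 37,363 − 24,800 = 12,563 kg; Δv = 358×9.8×ln(2.974) = 3508.4×1.0899 ≈ 3824 m/s.
Stage 2: m₀ = 10,733 kg, m_f = 10,733 − 7,580 = 3,153 kg; Δv = 459×9.8×ln(3.404) = 4498.2×1.2250 ≈ 5510 m/s.
Total Δv = 3824 + 5510 = 9334 m/s.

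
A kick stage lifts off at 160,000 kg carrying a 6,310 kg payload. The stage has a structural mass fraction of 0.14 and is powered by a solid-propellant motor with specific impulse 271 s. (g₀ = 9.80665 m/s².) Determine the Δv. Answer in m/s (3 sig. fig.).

Stage wet mass = m₀ − payload = 160,000 − 6,310 = 153,690 kg.
Stage dry mass = ε × stage wet mass = 0.14 × 153,690 = 21,516.6 kg.
Burnout mass m_f = stage dry + payload = 21,516.6 + 6,310 = 27,826.6 kg.
v_e = Isp · g₀ = 271 × 9.80665 = 2657.6 m/s.
Using Δv = v_e ln(m₀/m_f): Δv = v_e · ln(160,000/27,826.6) = 2657.6 × ln(5.75) = 2657.6 × 1.7492 ≈ 4649 m/s.

Δv ≈ 4650 m/s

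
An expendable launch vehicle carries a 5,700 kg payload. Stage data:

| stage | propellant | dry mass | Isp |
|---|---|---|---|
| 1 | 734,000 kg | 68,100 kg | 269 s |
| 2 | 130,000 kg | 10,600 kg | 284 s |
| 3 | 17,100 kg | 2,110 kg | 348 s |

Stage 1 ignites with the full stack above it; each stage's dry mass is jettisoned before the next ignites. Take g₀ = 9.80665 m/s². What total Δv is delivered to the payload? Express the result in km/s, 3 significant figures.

Ignition mass of stage 1 = 734,000+68,100 + 130,000+10,600 + 17,100+2,110 + 5,700 = 967,610 kg.
Stage 1: m₀ = 967,610 kg, m_f = 967,610 − 734,000 = 233,610 kg; Δv = 269×9.80665×ln(4.142) = 2638.0×1.4212 ≈ 3749 m/s.
Stage 2: m₀ = 165,510 kg, m_f = 165,510 − 130,000 = 35,510 kg; Δv = 284×9.80665×ln(4.661) = 2785.1×1.5392 ≈ 4287 m/s.
Stage 3: m₀ = 24,910 kg, m_f = 24,910 − 17,100 = 7,810 kg; Δv = 348×9.80665×ln(3.19) = 3412.7×1.1599 ≈ 3958 m/s.
Total Δv = 3749 + 4287 + 3958 = 11994 m/s.

Δv ≈ 12.0 km/s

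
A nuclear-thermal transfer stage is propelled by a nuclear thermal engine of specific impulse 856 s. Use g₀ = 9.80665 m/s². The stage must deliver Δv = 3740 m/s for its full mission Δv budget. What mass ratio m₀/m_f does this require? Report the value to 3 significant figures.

v_e = Isp · g₀ = 856 × 9.80665 = 8394.5 m/s.
m₀/m_f = exp(Δv / v_e) = exp(3740 / 8394.5) = exp(0.4455) = 1.5613.

mass ratio ≈ 1.56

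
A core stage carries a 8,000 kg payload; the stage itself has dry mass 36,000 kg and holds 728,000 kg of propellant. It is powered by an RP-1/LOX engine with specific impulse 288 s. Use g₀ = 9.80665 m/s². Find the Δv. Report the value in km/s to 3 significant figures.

Δv ≈ 8.09 km/s

v_e = Isp · g₀ = 288 × 9.80665 = 2824.3 m/s.
m₀ = payload + dry + propellant = 8,000 + 36,000 + 728,000 = 772,000 kg.
m_f = payload + dry = 8,000 + 36,000 = 44,000 kg.
Δv = v_e · ln(m₀/m_f) = 2824.3 × ln(17.55) = 2824.3 × 2.8648 ≈ 8091.1 m/s.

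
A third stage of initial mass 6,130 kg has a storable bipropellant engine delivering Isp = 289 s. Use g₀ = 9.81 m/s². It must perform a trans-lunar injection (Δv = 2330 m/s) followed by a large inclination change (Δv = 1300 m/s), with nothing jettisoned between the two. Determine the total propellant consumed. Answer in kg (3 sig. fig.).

v_e = Isp · g₀ = 289 × 9.81 = 2835.1 m/s.
After the first burn: m = 6130 × exp(−2330/2835.1) = 6130 × 0.43962 = 2,694.87 kg.
After the second burn: m = 2,694.87 × exp(−1300/2835.1) = 2,694.87 × 0.63221 = 1,703.72 kg.
Total propellant = m₀ − m_final = 6130 − 1,703.72 = 4,426.28 kg.

total propellant consumed ≈ 4430 kg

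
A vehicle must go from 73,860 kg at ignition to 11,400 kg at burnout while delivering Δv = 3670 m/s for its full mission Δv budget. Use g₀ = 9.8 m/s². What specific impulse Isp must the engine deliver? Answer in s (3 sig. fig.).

ln(m₀/m_f) = ln(73860/11400) = ln(6.479) = 1.8686.
v_e = Δv / ln(m₀/m_f) = 3670 / 1.8686 = 1964.1 m/s.
Isp = v_e / g₀ = 1964.1 / 9.8 = 200.4 s.

Isp ≈ 200 s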